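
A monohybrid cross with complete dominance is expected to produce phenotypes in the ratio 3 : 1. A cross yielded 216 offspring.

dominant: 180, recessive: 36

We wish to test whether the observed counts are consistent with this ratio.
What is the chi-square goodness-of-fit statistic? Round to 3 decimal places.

8.000

Ratio total = 4. Expected counts: 216×3/4 = 162, 216×1/4 = 54.
cat            O        E   (O−E)²/E
dominant     180      162     2.0000
recessive     36       54     6.0000
Sum = 8.000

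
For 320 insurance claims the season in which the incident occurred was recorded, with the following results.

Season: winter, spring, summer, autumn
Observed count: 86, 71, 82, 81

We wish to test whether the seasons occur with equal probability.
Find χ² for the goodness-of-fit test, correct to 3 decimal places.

1.525

Expected count for each of the 4 categories: 320/4 = 80.
cat         O        E   (O−E)²/E
winter     86       80     0.4500
spring     71       80     1.0125
summer     82       80     0.0500
autumn     81       80     0.0125
Sum = 1.525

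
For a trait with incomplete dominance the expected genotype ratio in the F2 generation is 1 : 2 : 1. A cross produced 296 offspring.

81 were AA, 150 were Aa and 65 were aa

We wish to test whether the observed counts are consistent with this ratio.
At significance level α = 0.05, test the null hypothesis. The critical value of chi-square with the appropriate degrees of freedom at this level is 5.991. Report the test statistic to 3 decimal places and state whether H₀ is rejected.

1.784; do not reject

Ratio total = 4. Expected counts: 296×1/4 = 74, 296×2/4 = 148, 296×1/4 = 74.
χ² = (81−74)²/74 + (150−148)²/148 + (65−74)²/74
   = 0.6622 + 0.0270 + 1.0946
Sum = 1.784
df = 2. Since 1.784 < 5.991, we do not reject H₀.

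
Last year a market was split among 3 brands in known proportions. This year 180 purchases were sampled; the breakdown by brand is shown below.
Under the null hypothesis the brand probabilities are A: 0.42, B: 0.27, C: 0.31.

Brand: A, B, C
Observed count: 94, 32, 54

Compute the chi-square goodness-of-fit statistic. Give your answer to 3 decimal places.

10.206

Expected counts E_i = n·p_i: 180×0.42 = 75.6, 180×0.27 = 48.6, 180×0.31 = 55.8.
χ² = (94−75.6)²/75.6 + (32−48.6)²/48.6 + (54−55.8)²/55.8
   = 4.4783 + 5.6700 + 0.0581
Sum = 10.206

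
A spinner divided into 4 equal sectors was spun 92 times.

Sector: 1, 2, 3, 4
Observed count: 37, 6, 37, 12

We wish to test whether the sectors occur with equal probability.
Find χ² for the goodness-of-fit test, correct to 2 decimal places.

34.87

Expected count for each of the 4 categories: 92/4 = 23.
1: (37 − 23)²/23 = 196/23 = 8.522
2: (6 − 23)²/23 = 289/23 = 12.565
3: (37 − 23)²/23 = 196/23 = 8.522
4: (12 − 23)²/23 = 121/23 = 5.261
Sum = 34.87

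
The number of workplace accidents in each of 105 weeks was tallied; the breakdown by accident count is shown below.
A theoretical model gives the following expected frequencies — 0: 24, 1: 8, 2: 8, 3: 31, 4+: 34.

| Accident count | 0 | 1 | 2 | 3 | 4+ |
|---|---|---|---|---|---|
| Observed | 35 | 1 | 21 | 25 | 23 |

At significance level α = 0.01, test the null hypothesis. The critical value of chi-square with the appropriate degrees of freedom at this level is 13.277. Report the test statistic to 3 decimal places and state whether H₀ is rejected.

cat         O        E   (O−E)²/E
0          35       24     5.0417
1           1        8     6.1250
2          21        8    21.1250
3          25       31     1.1613
4+         23       34     3.5588
Sum = 37.012
df = 4. Since 37.012 > 13.277, we reject H₀.

37.012; reject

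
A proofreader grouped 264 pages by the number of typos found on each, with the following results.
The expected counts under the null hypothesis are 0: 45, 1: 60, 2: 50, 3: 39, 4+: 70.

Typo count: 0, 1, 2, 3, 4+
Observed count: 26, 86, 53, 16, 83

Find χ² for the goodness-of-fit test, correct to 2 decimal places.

χ² = (26−45)²/45 + (86−60)²/60 + (53−50)²/50 + (16−39)²/39 + (83−70)²/70
   = 8.022 + 11.267 + 0.180 + 13.564 + 2.414
Sum = 35.45

35.45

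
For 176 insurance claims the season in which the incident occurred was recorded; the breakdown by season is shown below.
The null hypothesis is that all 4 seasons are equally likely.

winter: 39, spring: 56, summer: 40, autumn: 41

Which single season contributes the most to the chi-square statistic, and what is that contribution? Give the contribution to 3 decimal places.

spring, 3.273

Under H₀ each category has probability 1/4, so each expected count is 176/4 = 44.
winter: (39 − 44)²/44 = 25/44 = 0.5682
spring: (56 − 44)²/44 = 144/44 = 3.2727
summer: (40 − 44)²/44 = 16/44 = 0.3636
autumn: (41 − 44)²/44 = 9/44 = 0.2045
The largest term is for spring: 3.273.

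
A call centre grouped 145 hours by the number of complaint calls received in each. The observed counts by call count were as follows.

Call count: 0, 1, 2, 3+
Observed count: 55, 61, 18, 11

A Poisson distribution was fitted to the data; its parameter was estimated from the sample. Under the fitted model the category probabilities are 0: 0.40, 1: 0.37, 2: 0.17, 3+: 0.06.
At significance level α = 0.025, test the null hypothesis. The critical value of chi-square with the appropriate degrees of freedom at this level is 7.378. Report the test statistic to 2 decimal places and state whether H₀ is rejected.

3.56; do not reject

Expected counts E_i = n·p_i: 145×0.40 = 58, 145×0.37 = 53.65, 145×0.17 = 24.65, 145×0.06 = 8.7.
χ² = (55−58)²/58 + (61−53.65)²/53.65 + (18−24.65)²/24.65 + (11−8.7)²/8.7
   = 0.155 + 1.007 + 1.794 + 0.608
Sum = 3.56
df = 2. Since 3.56 < 7.378, we do not reject H₀.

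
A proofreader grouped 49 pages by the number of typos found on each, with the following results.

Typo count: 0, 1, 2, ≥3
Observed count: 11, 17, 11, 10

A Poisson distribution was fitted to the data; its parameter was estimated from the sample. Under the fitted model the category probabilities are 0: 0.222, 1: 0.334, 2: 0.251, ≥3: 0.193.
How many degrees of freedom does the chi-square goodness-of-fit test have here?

There are k = 4 categories and 1 parameter estimated from the data, so df = 4 − 1 − 1 = 2.

2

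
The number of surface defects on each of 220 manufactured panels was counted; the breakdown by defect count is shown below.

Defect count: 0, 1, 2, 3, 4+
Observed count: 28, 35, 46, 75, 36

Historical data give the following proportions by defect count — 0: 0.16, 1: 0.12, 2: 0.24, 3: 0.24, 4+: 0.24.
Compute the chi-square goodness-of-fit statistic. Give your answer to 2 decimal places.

19.83

Expected counts E_i = n·p_i: 220×0.16 = 35.2, 220×0.12 = 26.4, 220×0.24 = 52.8, 220×0.24 = 52.8, 220×0.24 = 52.8.
cat         O        E   (O−E)²/E
0          28     35.2      1.473
1          35     26.4      2.802
2          46     52.8      0.876
3          75     52.8      9.334
4+         36     52.8      5.345
Sum = 19.83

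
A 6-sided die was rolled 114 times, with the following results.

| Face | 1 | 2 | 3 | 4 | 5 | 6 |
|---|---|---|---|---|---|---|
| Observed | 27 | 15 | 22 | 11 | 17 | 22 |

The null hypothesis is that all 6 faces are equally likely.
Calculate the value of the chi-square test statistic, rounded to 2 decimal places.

Under H₀ each category has probability 1/6, so each expected count is 114/6 = 19.
cat         O        E   (O−E)²/E
1          27       19      3.368
2          15       19      0.842
3          22       19      0.474
4          11       19      3.368
5          17       19      0.211
6          22       19      0.474
Sum = 8.74

8.74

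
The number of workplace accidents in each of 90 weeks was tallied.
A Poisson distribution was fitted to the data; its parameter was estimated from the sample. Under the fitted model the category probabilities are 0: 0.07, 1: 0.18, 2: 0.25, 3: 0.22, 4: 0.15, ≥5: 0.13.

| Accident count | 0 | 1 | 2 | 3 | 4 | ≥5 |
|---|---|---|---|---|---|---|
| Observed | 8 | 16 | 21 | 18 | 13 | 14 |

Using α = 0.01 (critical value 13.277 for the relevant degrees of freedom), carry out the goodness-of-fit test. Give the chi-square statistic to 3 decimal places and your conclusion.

Expected counts E_i = n·p_i: 90×0.07 = 6.3, 90×0.18 = 16.2, 90×0.25 = 22.5, 90×0.22 = 19.8, 90×0.15 = 13.5, 90×0.13 = 11.7.
0: (8 − 6.3)²/6.3 = 2.89/6.3 = 0.4587
1: (16 − 16.2)²/16.2 = 0.04/16.2 = 0.0025
2: (21 − 22.5)²/22.5 = 2.25/22.5 = 0.1000
3: (18 − 19.8)²/19.8 = 3.24/19.8 = 0.1636
4: (13 − 13.5)²/13.5 = 0.25/13.5 = 0.0185
≥5: (14 − 11.7)²/11.7 = 5.29/11.7 = 0.4521
Sum = 1.195
df = 4. Since 1.195 < 13.277, we do not reject H₀.

1.195; do not reject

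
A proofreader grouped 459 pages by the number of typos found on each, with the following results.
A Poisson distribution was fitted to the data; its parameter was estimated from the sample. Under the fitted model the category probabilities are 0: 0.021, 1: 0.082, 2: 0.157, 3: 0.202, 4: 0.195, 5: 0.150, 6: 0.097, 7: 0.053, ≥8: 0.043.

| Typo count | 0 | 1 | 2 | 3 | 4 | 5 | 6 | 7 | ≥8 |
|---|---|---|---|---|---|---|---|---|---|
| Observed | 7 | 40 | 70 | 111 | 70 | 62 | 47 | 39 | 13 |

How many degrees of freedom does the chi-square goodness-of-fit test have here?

7

There are k = 9 categories and 1 parameter estimated from the data, so df = 9 − 1 − 1 = 7.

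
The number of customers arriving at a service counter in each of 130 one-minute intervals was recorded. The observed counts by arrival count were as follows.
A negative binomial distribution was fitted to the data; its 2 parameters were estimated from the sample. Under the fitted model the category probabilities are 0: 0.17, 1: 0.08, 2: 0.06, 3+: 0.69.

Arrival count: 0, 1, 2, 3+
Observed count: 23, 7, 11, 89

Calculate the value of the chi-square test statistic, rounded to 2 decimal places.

2.47

Expected counts E_i = n·p_i: 130×0.17 = 22.1, 130×0.08 = 10.4, 130×0.06 = 7.8, 130×0.69 = 89.7.
cat         O        E   (O−E)²/E
0          23     22.1      0.037
1           7     10.4      1.112
2          11      7.8      1.313
3+         89     89.7      0.005
Sum = 2.47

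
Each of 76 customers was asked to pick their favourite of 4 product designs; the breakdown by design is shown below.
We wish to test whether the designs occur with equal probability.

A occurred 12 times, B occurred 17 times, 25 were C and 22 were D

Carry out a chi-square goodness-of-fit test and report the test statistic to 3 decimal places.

Expected count for each of the 4 categories: 76/4 = 19.
cat         O        E   (O−E)²/E
A          12       19     2.5789
B          17       19     0.2105
C          25       19     1.8947
D          22       19     0.4737
Sum = 5.158

5.158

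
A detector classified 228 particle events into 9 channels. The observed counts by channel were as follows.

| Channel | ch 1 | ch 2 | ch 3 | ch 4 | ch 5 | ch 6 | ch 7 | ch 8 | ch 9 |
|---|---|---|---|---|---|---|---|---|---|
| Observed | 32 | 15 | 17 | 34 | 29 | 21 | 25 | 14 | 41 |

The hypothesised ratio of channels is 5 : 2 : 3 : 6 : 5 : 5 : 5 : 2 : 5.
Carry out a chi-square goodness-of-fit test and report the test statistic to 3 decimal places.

Ratio total = 38. Expected counts: 228×5/38 = 30, 228×2/38 = 12, 228×3/38 = 18, 228×6/38 = 36, 228×5/38 = 30, 228×5/38 = 30, 228×5/38 = 30, 228×2/38 = 12, 228×5/38 = 30.
ch 1: (32 − 30)²/30 = 4/30 = 0.1333
ch 2: (15 − 12)²/12 = 9/12 = 0.7500
ch 3: (17 − 18)²/18 = 1/18 = 0.0556
ch 4: (34 − 36)²/36 = 4/36 = 0.1111
ch 5: (29 − 30)²/30 = 1/30 = 0.0333
ch 6: (21 − 30)²/30 = 81/30 = 2.7000
ch 7: (25 − 30)²/30 = 25/30 = 0.8333
ch 8: (14 − 12)²/12 = 4/12 = 0.3333
ch 9: (41 − 30)²/30 = 121/30 = 4.0333
Sum = 8.983

8.983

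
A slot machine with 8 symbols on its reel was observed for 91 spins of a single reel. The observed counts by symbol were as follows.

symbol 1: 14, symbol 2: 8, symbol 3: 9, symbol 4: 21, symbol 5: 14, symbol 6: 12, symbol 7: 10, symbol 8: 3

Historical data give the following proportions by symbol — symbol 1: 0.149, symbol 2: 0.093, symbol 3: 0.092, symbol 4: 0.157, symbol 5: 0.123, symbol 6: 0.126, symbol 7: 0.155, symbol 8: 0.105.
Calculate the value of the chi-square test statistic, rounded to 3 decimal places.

9.661

Expected counts E_i = n·p_i: 91×0.149 = 13.559, 91×0.093 = 8.463, 91×0.092 = 8.372, 91×0.157 = 14.287, 91×0.123 = 11.193, 91×0.126 = 11.466, 91×0.155 = 14.105, 91×0.105 = 9.555.
χ² = (14−13.559)²/13.559 + (8−8.463)²/8.463 + (9−8.372)²/8.372 + (21−14.287)²/14.287 + (14−11.193)²/11.193 + (12−11.466)²/11.466 + (10−14.105)²/14.105 + (3−9.555)²/9.555
   = 0.0143 + 0.0253 + 0.0471 + 3.1542 + 0.7039 + 0.0249 + 1.1947 + 4.4969
Sum = 9.661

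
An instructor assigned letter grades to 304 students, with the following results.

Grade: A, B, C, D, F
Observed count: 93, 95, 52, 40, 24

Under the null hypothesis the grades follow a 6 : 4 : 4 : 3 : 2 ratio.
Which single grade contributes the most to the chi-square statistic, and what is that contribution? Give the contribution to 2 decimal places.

Ratio total = 19. Expected counts: 304×6/19 = 96, 304×4/19 = 64, 304×4/19 = 64, 304×3/19 = 48, 304×2/19 = 32.
cat         O        E   (O−E)²/E
A          93       96      0.094
B          95       64     15.016
C          52       64      2.250
D          40       48      1.333
F          24       32      2.000
The largest term is for B: 15.02.

B, 15.02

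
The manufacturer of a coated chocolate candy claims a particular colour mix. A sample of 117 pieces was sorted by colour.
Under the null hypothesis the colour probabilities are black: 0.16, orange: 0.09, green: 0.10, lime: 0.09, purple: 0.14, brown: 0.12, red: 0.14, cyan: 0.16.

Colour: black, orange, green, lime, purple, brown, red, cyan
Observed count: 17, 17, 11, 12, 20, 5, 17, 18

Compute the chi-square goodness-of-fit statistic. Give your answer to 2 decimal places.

11.05

Expected counts E_i = n·p_i: 117×0.16 = 18.72, 117×0.09 = 10.53, 117×0.10 = 11.7, 117×0.09 = 10.53, 117×0.14 = 16.38, 117×0.12 = 14.04, 117×0.14 = 16.38, 117×0.16 = 18.72.
χ² = (17−18.72)²/18.72 + (17−10.53)²/10.53 + (11−11.7)²/11.7 + (12−10.53)²/10.53 + (20−16.38)²/16.38 + (5−14.04)²/14.04 + (17−16.38)²/16.38 + (18−18.72)²/18.72
   = 0.158 + 3.975 + 0.042 + 0.205 + 0.800 + 5.821 + 0.023 + 0.028
Sum = 11.05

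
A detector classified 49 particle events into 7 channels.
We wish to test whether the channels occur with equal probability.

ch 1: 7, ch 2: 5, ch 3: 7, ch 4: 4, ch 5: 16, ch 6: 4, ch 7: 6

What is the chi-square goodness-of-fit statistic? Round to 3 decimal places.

Under H₀ each category has probability 1/7, so each expected count is 49/7 = 7.
ch 1: (7 − 7)²/7 = 0/7 = 0.0000
ch 2: (5 − 7)²/7 = 4/7 = 0.5714
ch 3: (7 − 7)²/7 = 0/7 = 0.0000
ch 4: (4 − 7)²/7 = 9/7 = 1.2857
ch 5: (16 − 7)²/7 = 81/7 = 11.5714
ch 6: (4 − 7)²/7 = 9/7 = 1.2857
ch 7: (6 − 7)²/7 = 1/7 = 0.1429
Sum = 14.857

14.857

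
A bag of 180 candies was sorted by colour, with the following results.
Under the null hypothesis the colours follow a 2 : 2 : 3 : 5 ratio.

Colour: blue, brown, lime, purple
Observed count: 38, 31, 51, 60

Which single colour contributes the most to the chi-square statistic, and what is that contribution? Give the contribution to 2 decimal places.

Ratio total = 12. Expected counts: 180×2/12 = 30, 180×2/12 = 30, 180×3/12 = 45, 180×5/12 = 75.
χ² = (38−30)²/30 + (31−30)²/30 + (51−45)²/45 + (60−75)²/75
   = 2.133 + 0.033 + 0.800 + 3.000
The largest term is for purple: 3.00.

purple, 3.00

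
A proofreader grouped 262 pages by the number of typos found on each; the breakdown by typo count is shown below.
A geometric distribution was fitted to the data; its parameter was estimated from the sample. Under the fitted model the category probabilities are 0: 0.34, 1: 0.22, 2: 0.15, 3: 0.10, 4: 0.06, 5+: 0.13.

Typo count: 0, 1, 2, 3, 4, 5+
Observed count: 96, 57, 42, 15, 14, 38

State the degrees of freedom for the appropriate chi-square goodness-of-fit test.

There are k = 6 categories and 1 parameter estimated from the data, so df = 6 − 1 − 1 = 4.

4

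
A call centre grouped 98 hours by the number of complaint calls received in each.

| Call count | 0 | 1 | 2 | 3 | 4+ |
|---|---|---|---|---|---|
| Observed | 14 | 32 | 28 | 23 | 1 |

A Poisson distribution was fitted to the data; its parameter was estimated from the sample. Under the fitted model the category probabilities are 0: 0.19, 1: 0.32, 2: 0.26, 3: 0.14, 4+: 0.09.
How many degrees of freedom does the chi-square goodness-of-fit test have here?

3

There are k = 5 categories and 1 parameter estimated from the data, so df = 5 − 1 − 1 = 3.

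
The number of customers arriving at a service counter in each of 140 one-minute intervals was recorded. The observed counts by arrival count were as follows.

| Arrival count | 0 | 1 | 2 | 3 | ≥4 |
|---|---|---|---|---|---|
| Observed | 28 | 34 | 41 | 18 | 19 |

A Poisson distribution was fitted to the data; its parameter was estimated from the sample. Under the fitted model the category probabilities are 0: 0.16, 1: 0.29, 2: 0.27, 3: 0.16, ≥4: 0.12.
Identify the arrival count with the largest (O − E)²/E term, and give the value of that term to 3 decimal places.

0, 1.400

Expected counts E_i = n·p_i: 140×0.16 = 22.4, 140×0.29 = 40.6, 140×0.27 = 37.8, 140×0.16 = 22.4, 140×0.12 = 16.8.
χ² = (28−22.4)²/22.4 + (34−40.6)²/40.6 + (41−37.8)²/37.8 + (18−22.4)²/22.4 + (19−16.8)²/16.8
   = 1.4000 + 1.0729 + 0.2709 + 0.8643 + 0.2881
The largest term is for 0: 1.400.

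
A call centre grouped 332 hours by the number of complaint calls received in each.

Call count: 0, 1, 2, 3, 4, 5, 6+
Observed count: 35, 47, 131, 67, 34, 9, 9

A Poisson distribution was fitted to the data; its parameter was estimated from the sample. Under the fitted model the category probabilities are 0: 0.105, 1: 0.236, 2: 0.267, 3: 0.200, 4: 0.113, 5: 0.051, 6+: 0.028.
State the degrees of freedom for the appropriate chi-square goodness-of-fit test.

5

There are k = 7 categories and 1 parameter estimated from the data, so df = 7 − 1 − 1 = 5.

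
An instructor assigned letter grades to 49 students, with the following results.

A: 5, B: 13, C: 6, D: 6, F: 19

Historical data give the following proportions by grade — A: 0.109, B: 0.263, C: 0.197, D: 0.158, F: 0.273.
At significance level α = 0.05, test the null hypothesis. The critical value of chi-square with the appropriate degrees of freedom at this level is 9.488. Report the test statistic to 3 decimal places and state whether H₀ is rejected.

4.161; do not reject

Expected counts E_i = n·p_i: 49×0.109 = 5.341, 49×0.263 = 12.887, 49×0.197 = 9.653, 49×0.158 = 7.742, 49×0.273 = 13.377.
χ² = (5−5.341)²/5.341 + (13−12.887)²/12.887 + (6−9.653)²/9.653 + (6−7.742)²/7.742 + (19−13.377)²/13.377
   = 0.0218 + 0.0010 + 1.3824 + 0.3920 + 2.3636
Sum = 4.161
df = 4. Since 4.161 < 9.488, we do not reject H₀.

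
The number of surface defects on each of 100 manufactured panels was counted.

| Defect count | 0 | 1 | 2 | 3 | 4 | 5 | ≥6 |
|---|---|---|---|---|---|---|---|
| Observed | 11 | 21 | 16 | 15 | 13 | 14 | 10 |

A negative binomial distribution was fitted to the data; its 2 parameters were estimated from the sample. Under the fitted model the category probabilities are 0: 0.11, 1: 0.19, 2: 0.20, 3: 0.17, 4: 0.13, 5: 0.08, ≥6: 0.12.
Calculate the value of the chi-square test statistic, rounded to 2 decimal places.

6.08

Expected counts E_i = n·p_i: 100×0.11 = 11, 100×0.19 = 19, 100×0.20 = 20, 100×0.17 = 17, 100×0.13 = 13, 100×0.08 = 8, 100×0.12 = 12.
0: (11 − 11)²/11 = 0/11 = 0.000
1: (21 − 19)²/19 = 4/19 = 0.211
2: (16 − 20)²/20 = 16/20 = 0.800
3: (15 − 17)²/17 = 4/17 = 0.235
4: (13 − 13)²/13 = 0/13 = 0.000
5: (14 − 8)²/8 = 36/8 = 4.500
≥6: (10 − 12)²/12 = 4/12 = 0.333
Sum = 6.08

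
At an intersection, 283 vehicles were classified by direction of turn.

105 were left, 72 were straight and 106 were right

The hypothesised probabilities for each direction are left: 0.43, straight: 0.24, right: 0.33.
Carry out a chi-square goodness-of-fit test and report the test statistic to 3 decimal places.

4.237

Expected counts E_i = n·p_i: 283×0.43 = 121.69, 283×0.24 = 67.92, 283×0.33 = 93.39.
cat           O        E   (O−E)²/E
left        105   121.69     2.2891
straight     72    67.92     0.2451
right       106    93.39     1.7027
Sum = 4.237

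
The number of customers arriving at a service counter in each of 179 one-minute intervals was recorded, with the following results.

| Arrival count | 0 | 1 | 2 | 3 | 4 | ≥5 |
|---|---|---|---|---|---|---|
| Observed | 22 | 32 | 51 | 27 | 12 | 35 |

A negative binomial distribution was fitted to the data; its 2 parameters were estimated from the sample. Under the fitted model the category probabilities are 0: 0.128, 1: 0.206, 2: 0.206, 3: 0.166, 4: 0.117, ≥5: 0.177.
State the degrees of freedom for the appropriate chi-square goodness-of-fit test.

There are k = 6 categories and 2 parameters estimated from the data, so df = 6 − 1 − 2 = 3.

3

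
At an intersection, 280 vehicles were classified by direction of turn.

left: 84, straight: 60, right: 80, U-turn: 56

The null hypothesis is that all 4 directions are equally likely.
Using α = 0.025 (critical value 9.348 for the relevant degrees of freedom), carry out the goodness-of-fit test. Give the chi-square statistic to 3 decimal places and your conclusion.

8.457; do not reject

Expected count for each of the 4 categories: 280/4 = 70.
left: (84 − 70)²/70 = 196/70 = 2.8000
straight: (60 − 70)²/70 = 100/70 = 1.4286
right: (80 − 70)²/70 = 100/70 = 1.4286
U-turn: (56 − 70)²/70 = 196/70 = 2.8000
Sum = 8.457
df = 3. Since 8.457 < 9.348, we do not reject H₀.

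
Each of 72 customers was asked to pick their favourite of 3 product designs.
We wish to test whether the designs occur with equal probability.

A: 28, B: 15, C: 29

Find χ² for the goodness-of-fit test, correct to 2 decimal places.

5.08

Expected count for each of the 3 categories: 72/3 = 24.
cat         O        E   (O−E)²/E
A          28       24      0.667
B          15       24      3.375
C          29       24      1.042
Sum = 5.08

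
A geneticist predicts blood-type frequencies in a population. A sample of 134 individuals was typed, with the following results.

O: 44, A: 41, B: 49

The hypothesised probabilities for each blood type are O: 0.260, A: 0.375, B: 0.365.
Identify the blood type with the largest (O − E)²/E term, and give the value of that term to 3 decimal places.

Expected counts E_i = n·p_i: 134×0.260 = 34.84, 134×0.375 = 50.25, 134×0.365 = 48.91.
cat         O        E   (O−E)²/E
O          44    34.84     2.4083
A          41    50.25     1.7027
B          49    48.91     0.0002
The largest term is for O: 2.408.

O, 2.408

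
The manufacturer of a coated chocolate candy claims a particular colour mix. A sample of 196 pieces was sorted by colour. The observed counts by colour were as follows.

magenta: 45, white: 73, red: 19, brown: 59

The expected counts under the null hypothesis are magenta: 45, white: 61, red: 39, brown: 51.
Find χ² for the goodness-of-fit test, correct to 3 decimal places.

χ² = (45−45)²/45 + (73−61)²/61 + (19−39)²/39 + (59−51)²/51
   = 0.0000 + 2.3607 + 10.2564 + 1.2549
Sum = 13.872

13.872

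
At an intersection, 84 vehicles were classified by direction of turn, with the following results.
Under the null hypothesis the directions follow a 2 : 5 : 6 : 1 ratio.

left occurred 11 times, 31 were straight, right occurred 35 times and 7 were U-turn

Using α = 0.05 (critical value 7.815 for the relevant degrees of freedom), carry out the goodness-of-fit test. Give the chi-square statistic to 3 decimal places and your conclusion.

Ratio total = 14. Expected counts: 84×2/14 = 12, 84×5/14 = 30, 84×6/14 = 36, 84×1/14 = 6.
cat           O        E   (O−E)²/E
left         11       12     0.0833
straight     31       30     0.0333
right        35       36     0.0278
U-turn        7        6     0.1667
Sum = 0.311
df = 3. Since 0.311 < 7.815, we do not reject H₀.

0.311; do not reject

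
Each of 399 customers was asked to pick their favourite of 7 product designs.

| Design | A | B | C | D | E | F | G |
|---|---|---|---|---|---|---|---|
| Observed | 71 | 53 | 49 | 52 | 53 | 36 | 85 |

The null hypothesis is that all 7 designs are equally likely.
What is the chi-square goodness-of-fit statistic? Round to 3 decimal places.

Under H₀ each category has probability 1/7, so each expected count is 399/7 = 57.
χ² = (71−57)²/57 + (53−57)²/57 + (49−57)²/57 + (52−57)²/57 + (53−57)²/57 + (36−57)²/57 + (85−57)²/57
   = 3.4386 + 0.2807 + 1.1228 + 0.4386 + 0.2807 + 7.7368 + 13.7544
Sum = 27.053

27.053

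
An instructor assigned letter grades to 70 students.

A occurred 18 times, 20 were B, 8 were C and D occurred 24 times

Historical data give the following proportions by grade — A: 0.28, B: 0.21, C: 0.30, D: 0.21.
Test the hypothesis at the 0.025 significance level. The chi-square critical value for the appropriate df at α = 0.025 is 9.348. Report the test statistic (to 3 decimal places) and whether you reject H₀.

Expected counts E_i = n·p_i: 70×0.28 = 19.6, 70×0.21 = 14.7, 70×0.30 = 21, 70×0.21 = 14.7.
χ² = (18−19.6)²/19.6 + (20−14.7)²/14.7 + (8−21)²/21 + (24−14.7)²/14.7
   = 0.1306 + 1.9109 + 8.0476 + 5.8837
Sum = 15.973
df = 3. Since 15.973 > 9.348, we reject H₀.

15.973; reject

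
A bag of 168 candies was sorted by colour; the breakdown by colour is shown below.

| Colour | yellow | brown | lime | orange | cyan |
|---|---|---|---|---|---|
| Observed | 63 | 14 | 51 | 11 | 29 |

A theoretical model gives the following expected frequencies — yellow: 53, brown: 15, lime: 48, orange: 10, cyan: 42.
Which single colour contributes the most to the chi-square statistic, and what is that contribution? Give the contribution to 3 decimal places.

cyan, 4.024

χ² = (63−53)²/53 + (14−15)²/15 + (51−48)²/48 + (11−10)²/10 + (29−42)²/42
   = 1.8868 + 0.0667 + 0.1875 + 0.1000 + 4.0238
The largest term is for cyan: 4.024.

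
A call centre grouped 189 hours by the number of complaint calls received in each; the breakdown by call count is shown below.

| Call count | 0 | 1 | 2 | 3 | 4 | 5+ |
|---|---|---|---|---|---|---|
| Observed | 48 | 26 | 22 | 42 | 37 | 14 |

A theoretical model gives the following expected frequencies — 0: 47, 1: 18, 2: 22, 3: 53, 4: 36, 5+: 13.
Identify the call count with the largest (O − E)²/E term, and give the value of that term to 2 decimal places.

cat         O        E   (O−E)²/E
0          48       47      0.021
1          26       18      3.556
2          22       22      0.000
3          42       53      2.283
4          37       36      0.028
5+         14       13      0.077
The largest term is for 1: 3.56.

1, 3.56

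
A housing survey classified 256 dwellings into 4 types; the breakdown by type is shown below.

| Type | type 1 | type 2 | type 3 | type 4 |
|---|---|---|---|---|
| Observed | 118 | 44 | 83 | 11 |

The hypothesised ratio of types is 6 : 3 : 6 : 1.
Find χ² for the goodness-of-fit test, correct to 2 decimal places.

8.70

Ratio total = 16. Expected counts: 256×6/16 = 96, 256×3/16 = 48, 256×6/16 = 96, 256×1/16 = 16.
type 1: (118 − 96)²/96 = 484/96 = 5.042
type 2: (44 − 48)²/48 = 16/48 = 0.333
type 3: (83 − 96)²/96 = 169/96 = 1.760
type 4: (11 − 16)²/16 = 25/16 = 1.563
Sum = 8.70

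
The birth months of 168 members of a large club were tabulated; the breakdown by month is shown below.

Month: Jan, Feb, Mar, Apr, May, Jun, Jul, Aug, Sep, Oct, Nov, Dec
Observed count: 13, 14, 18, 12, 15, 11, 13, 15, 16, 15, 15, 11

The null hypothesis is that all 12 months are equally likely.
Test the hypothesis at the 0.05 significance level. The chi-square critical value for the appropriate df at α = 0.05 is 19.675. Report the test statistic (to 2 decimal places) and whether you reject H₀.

3.43; do not reject

Expected count for each of the 12 categories: 168/12 = 14.
cat         O        E   (O−E)²/E
Jan        13       14      0.071
Feb        14       14      0.000
Mar        18       14      1.143
Apr        12       14      0.286
May        15       14      0.071
Jun        11       14      0.643
Jul        13       14      0.071
Aug        15       14      0.071
Sep        16       14      0.286
Oct        15       14      0.071
Nov        15       14      0.071
Dec        11       14      0.643
Sum = 3.43
df = 11. Since 3.43 < 19.675, we do not reject H₀.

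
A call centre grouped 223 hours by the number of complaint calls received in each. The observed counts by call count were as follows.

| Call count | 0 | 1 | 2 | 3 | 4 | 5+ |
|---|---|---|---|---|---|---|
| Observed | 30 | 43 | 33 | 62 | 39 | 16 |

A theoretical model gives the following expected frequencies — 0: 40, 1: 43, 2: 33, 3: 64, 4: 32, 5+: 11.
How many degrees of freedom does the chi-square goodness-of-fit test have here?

5

There are k = 6 categories and no parameters were estimated from the data, so df = 6 − 1 = 5.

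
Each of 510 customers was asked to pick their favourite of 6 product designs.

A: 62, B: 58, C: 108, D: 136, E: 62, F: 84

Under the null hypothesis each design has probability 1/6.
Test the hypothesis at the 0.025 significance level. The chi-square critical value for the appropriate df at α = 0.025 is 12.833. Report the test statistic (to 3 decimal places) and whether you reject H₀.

Under H₀ each category has probability 1/6, so each expected count is 510/6 = 85.
A: (62 − 85)²/85 = 529/85 = 6.2235
B: (58 − 85)²/85 = 729/85 = 8.5765
C: (108 − 85)²/85 = 529/85 = 6.2235
D: (136 − 85)²/85 = 2601/85 = 30.6000
E: (62 − 85)²/85 = 529/85 = 6.2235
F: (84 − 85)²/85 = 1/85 = 0.0118
Sum = 57.859
df = 5. Since 57.859 > 12.833, we reject H₀.

57.859; reject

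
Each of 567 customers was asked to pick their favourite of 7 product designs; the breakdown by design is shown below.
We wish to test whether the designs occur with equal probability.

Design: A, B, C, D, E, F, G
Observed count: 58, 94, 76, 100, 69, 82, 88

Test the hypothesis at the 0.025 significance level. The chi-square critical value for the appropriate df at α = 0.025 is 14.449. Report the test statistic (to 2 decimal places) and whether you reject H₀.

Expected count for each of the 7 categories: 567/7 = 81.
cat         O        E   (O−E)²/E
A          58       81      6.531
B          94       81      2.086
C          76       81      0.309
D         100       81      4.457
E          69       81      1.778
F          82       81      0.012
G          88       81      0.605
Sum = 15.78
df = 6. Since 15.78 > 14.449, we reject H₀.

15.78; reject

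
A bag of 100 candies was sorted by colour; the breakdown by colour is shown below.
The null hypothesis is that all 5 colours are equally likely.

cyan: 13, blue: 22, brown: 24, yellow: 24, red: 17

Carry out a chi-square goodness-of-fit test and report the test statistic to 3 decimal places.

Under H₀ each category has probability 1/5, so each expected count is 100/5 = 20.
cyan: (13 − 20)²/20 = 49/20 = 2.4500
blue: (22 − 20)²/20 = 4/20 = 0.2000
brown: (24 − 20)²/20 = 16/20 = 0.8000
yellow: (24 − 20)²/20 = 16/20 = 0.8000
red: (17 − 20)²/20 = 9/20 = 0.4500
Sum = 4.700

4.700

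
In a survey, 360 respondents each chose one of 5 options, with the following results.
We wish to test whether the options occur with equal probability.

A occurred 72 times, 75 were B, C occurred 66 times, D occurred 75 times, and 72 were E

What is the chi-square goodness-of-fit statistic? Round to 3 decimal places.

Under H₀ each category has probability 1/5, so each expected count is 360/5 = 72.
A: (72 − 72)²/72 = 0/72 = 0.0000
B: (75 − 72)²/72 = 9/72 = 0.1250
C: (66 − 72)²/72 = 36/72 = 0.5000
D: (75 − 72)²/72 = 9/72 = 0.1250
E: (72 − 72)²/72 = 0/72 = 0.0000
Sum = 0.750

0.750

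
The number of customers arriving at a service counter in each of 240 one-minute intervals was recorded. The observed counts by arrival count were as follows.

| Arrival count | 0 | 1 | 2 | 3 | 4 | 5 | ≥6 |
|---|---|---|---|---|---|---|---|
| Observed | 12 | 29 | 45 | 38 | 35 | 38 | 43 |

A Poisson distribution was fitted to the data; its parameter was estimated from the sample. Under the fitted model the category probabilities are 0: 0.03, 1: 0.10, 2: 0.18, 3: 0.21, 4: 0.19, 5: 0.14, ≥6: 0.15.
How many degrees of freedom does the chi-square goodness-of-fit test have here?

5

There are k = 7 categories and 1 parameter estimated from the data, so df = 7 − 1 − 1 = 5.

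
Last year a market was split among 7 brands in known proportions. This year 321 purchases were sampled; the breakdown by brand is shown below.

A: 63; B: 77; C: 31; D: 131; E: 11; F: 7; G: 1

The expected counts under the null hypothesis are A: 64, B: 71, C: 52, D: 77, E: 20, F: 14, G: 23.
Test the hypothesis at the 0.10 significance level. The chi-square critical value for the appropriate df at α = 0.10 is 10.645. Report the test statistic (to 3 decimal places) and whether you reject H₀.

cat         O        E   (O−E)²/E
A          63       64     0.0156
B          77       71     0.5070
C          31       52     8.4808
D         131       77    37.8701
E          11       20     4.0500
F           7       14     3.5000
G           1       23    21.0435
Sum = 75.467
df = 6. Since 75.467 > 10.645, we reject H₀.

75.467; reject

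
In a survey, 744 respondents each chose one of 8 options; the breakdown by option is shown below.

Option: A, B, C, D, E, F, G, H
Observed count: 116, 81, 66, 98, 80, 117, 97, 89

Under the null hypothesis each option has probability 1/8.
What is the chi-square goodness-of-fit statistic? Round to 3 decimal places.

23.699

Expected count for each of the 8 categories: 744/8 = 93.
A: (116 − 93)²/93 = 529/93 = 5.6882
B: (81 − 93)²/93 = 144/93 = 1.5484
C: (66 − 93)²/93 = 729/93 = 7.8387
D: (98 − 93)²/93 = 25/93 = 0.2688
E: (80 − 93)²/93 = 169/93 = 1.8172
F: (117 − 93)²/93 = 576/93 = 6.1935
G: (97 − 93)²/93 = 16/93 = 0.1720
H: (89 − 93)²/93 = 16/93 = 0.1720
Sum = 23.699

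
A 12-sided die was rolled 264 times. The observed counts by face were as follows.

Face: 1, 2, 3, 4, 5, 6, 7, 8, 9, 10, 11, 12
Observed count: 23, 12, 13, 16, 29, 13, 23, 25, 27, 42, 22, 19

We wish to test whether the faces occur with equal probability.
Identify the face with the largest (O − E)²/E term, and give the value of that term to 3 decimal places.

10, 18.182

Under H₀ each category has probability 1/12, so each expected count is 264/12 = 22.
1: (23 − 22)²/22 = 1/22 = 0.0455
2: (12 − 22)²/22 = 100/22 = 4.5455
3: (13 − 22)²/22 = 81/22 = 3.6818
4: (16 − 22)²/22 = 36/22 = 1.6364
5: (29 − 22)²/22 = 49/22 = 2.2273
6: (13 − 22)²/22 = 81/22 = 3.6818
7: (23 − 22)²/22 = 1/22 = 0.0455
8: (25 − 22)²/22 = 9/22 = 0.4091
9: (27 − 22)²/22 = 25/22 = 1.1364
10: (42 − 22)²/22 = 400/22 = 18.1818
11: (22 − 22)²/22 = 0/22 = 0.0000
12: (19 − 22)²/22 = 9/22 = 0.4091
The largest term is for 10: 18.182.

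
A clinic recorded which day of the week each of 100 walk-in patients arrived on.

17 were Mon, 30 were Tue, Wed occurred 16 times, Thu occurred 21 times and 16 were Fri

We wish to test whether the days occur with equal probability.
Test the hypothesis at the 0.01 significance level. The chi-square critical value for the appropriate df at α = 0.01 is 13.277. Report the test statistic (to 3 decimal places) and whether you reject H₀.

7.100; do not reject

Expected count for each of the 5 categories: 100/5 = 20.
cat         O        E   (O−E)²/E
Mon        17       20     0.4500
Tue        30       20     5.0000
Wed        16       20     0.8000
Thu        21       20     0.0500
Fri        16       20     0.8000
Sum = 7.100
df = 4. Since 7.100 < 13.277, we do not reject H₀.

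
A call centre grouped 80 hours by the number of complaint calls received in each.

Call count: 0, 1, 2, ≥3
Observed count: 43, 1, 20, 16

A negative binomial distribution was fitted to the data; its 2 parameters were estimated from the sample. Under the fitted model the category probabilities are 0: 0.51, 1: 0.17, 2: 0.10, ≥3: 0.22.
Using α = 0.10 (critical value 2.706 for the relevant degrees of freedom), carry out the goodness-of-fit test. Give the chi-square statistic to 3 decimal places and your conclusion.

Expected counts E_i = n·p_i: 80×0.51 = 40.8, 80×0.17 = 13.6, 80×0.10 = 8, 80×0.22 = 17.6.
χ² = (43−40.8)²/40.8 + (1−13.6)²/13.6 + (20−8)²/8 + (16−17.6)²/17.6
   = 0.1186 + 11.6735 + 18.0000 + 0.1455
Sum = 29.938
df = 1. Since 29.938 > 2.706, we reject H₀.

29.938; reject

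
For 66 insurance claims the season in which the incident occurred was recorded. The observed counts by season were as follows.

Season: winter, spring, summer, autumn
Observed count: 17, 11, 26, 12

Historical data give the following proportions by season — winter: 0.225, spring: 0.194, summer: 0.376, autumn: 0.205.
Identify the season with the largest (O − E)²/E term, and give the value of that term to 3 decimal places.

winter, 0.311

Expected counts E_i = n·p_i: 66×0.225 = 14.85, 66×0.194 = 12.804, 66×0.376 = 24.816, 66×0.205 = 13.53.
winter: (17 − 14.85)²/14.85 = 4.6225/14.85 = 0.3113
spring: (11 − 12.804)²/12.804 = 3.254416/12.804 = 0.2542
summer: (26 − 24.816)²/24.816 = 1.401856/24.816 = 0.0565
autumn: (12 − 13.53)²/13.53 = 2.3409/13.53 = 0.1730
The largest term is for winter: 0.311.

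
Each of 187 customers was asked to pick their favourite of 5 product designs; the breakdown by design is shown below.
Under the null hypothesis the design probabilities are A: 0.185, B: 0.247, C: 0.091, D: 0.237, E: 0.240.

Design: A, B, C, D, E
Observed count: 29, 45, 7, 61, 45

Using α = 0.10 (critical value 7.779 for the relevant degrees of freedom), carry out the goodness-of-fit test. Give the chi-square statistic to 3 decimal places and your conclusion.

13.111; reject

Expected counts E_i = n·p_i: 187×0.185 = 34.595, 187×0.247 = 46.189, 187×0.091 = 17.017, 187×0.237 = 44.319, 187×0.240 = 44.88.
cat         O        E   (O−E)²/E
A          29   34.595     0.9049
B          45   46.189     0.0306
C           7   17.017     5.8965
D          61   44.319     6.2785
E          45    44.88     0.0003
Sum = 13.111
df = 4. Since 13.111 > 7.779, we reject H₀.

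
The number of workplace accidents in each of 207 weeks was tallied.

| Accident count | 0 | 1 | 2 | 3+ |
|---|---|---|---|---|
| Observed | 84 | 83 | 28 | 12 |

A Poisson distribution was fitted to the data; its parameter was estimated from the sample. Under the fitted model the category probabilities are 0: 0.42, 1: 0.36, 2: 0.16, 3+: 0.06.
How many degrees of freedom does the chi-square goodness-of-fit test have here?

2

There are k = 4 categories and 1 parameter estimated from the data, so df = 4 − 1 − 1 = 2.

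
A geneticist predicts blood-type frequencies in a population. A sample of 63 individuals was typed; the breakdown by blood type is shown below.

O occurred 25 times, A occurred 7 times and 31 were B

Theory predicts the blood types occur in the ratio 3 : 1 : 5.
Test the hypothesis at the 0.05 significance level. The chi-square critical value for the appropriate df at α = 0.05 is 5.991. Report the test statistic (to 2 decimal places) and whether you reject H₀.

1.22; do not reject

Ratio total = 9. Expected counts: 63×3/9 = 21, 63×1/9 = 7, 63×5/9 = 35.
χ² = (25−21)²/21 + (7−7)²/7 + (31−35)²/35
   = 0.762 + 0.000 + 0.457
Sum = 1.22
df = 2. Since 1.22 < 5.991, we do not reject H₀.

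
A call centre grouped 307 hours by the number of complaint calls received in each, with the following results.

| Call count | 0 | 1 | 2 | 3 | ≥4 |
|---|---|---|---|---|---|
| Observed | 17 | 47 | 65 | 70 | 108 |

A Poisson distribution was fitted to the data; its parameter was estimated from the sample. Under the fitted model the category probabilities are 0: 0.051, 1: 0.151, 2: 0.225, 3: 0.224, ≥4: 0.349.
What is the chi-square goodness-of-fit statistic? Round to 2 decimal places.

Expected counts E_i = n·p_i: 307×0.051 = 15.657, 307×0.151 = 46.357, 307×0.225 = 69.075, 307×0.224 = 68.768, 307×0.349 = 107.143.
0: (17 − 15.657)²/15.657 = 1.803649/15.657 = 0.115
1: (47 − 46.357)²/46.357 = 0.413449/46.357 = 0.009
2: (65 − 69.075)²/69.075 = 16.605625/69.075 = 0.240
3: (70 − 68.768)²/68.768 = 1.517824/68.768 = 0.022
≥4: (108 − 107.143)²/107.143 = 0.734449/107.143 = 0.007
Sum = 0.39

0.39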